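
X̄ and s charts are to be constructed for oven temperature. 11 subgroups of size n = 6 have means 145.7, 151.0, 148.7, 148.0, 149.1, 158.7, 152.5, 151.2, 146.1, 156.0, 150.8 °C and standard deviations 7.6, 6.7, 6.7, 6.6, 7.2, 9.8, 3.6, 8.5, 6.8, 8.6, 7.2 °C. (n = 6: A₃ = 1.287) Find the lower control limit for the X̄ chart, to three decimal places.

141.431

X̄̄ = (145.7 + 151.0 + 148.7 + 148.0 + 149.1 + 158.7 + 152.5 + 151.2 + 146.1 + 156.0 + 150.8) / 11 = 150.7091
s̄ = (7.6 + 6.7 + 6.7 + 6.6 + 7.2 + 9.8 + 3.6 + 8.5 + 6.8 + 8.6 + 7.2) / 11 = 7.2091
LCL = X̄̄ − A₃·s̄ = 150.7091 − 1.287 × 7.2091 = 141.4310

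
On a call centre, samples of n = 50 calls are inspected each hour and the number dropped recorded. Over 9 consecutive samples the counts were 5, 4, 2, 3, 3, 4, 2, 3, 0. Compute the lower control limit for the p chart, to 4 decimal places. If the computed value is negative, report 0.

p̄ = Σdᵢ / (k·n) = 26 / (9 × 50) = 0.05778
LCL = p̄ − 3·√(p̄(1−p̄)/n) = 0.05778 − 3 × 0.03300 = -0.04121 → 0 (negative, so LCL = 0)

0.0000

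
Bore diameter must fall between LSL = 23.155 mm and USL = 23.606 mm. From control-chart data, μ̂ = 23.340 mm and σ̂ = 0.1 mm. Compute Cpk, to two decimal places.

0.62

Cpu = (USL − μ̂) / (3σ̂) = (23.606 − 23.340) / (3 × 0.1) = 0.8867; Cpl = (μ̂ − LSL) / (3σ̂) = (23.340 − 23.155) / (3 × 0.1) = 0.6167; Cpk = min(Cpu, Cpl) = 0.6167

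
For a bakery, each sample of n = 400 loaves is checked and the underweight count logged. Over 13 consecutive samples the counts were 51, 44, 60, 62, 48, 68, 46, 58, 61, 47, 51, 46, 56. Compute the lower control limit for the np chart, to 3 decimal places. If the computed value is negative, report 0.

p̄ = Σdᵢ / (k·n) = 698 / (13 × 400) = 0.13423
LCL = np̄ − 3·√(np̄(1−p̄)) = 53.6923 − 3 × 6.8180 = 33.2383

33.238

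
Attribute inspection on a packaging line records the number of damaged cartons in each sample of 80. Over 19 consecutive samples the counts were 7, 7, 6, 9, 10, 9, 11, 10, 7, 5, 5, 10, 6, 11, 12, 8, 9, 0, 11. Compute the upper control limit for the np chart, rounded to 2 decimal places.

16.13

p̄ = Σdᵢ / (k·n) = 153 / (19 × 80) = 0.10066
UCL = np̄ + 3·√(np̄(1−p̄)) = 8.0526 + 3 × √(8.0526×0.89934) = 8.0526 + 3 × 2.6911 = 16.1260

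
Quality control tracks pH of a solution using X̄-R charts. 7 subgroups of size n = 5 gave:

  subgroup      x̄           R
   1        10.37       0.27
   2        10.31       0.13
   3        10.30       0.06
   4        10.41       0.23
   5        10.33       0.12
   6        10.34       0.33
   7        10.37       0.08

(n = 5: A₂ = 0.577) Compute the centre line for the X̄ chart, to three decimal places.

10.347

X̄̄ = (10.37 + 10.31 + 10.30 + 10.41 + 10.33 + 10.34 + 10.37) / 7 = 72.4300 / 7 = 10.3471
CL = X̄̄ = 10.3471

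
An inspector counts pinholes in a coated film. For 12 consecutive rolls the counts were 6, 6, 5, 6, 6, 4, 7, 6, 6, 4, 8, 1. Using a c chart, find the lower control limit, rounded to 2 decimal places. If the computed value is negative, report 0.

0.00

c̄ = (6 + 6 + 5 + 6 + 6 + 4 + 7 + 6 + 6 + 4 + 8 + 1) / 12 = 65 / 12 = 5.4167
LCL = c̄ − 3√c̄ = 5.4167 − 3 × 2.3274 = -1.5655 → 0 (cannot be negative)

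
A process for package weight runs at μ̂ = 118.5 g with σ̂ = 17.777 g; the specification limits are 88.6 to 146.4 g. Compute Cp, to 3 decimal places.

Cp = (USL − LSL) / (6σ̂) = (146.4 − 88.6) / (6 × 17.777) = 57.8000 / 106.6620 = 0.5419

0.542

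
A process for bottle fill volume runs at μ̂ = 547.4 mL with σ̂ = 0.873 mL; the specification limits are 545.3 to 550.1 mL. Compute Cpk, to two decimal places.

0.80

Cpu = (USL − μ̂) / (3σ̂) = (550.1 − 547.4) / (3 × 0.873) = 1.0309; Cpl = (μ̂ − LSL) / (3σ̂) = (547.4 − 545.3) / (3 × 0.873) = 0.8018; Cpk = min(Cpu, Cpl) = 0.8018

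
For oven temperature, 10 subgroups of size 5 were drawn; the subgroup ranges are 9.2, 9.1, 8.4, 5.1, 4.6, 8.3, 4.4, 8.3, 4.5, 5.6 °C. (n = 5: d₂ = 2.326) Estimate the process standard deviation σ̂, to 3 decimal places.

2.902

R̄ = (9.2 + 9.1 + 8.4 + 5.1 + 4.6 + 8.3 + 4.4 + 8.3 + 4.5 + 5.6) / 10 = 6.7500
σ̂ = R̄ / d₂ = 6.7500 / 2.326 = 2.9020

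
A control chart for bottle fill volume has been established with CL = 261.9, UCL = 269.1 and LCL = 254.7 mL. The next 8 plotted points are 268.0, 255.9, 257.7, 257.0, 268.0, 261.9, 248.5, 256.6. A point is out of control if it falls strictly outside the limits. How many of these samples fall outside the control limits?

Compare each point to [254.7, 269.1]: sample 7 = 248.5 < LCL.

1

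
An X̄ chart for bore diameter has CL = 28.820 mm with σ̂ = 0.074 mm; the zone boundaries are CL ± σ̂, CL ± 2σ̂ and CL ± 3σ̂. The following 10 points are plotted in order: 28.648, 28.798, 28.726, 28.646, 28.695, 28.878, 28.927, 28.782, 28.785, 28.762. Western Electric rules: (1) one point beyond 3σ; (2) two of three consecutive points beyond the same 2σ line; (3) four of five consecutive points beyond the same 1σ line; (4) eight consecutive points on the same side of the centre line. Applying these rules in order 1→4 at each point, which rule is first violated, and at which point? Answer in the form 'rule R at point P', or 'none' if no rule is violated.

rule 3 at point 5

Zone of each point (C = within 1σ̂, B = 1σ̂–2σ̂, A = 2σ̂–3σ̂, * = beyond 3σ̂; sign = side of CL): 1:-A, 2:-C, 3:-B, 4:-A, 5:-B, 6:+C, 7:+B, 8:-C, 9:-C, 10:-C
Rule 3 (four of five consecutive points beyond the same 1σ limit) is satisfied at point 5.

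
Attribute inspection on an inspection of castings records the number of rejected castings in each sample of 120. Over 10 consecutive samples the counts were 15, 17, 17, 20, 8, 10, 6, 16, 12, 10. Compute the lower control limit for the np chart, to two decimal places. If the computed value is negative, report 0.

p̄ = Σdᵢ / (k·n) = 131 / (10 × 120) = 0.10917
LCL = np̄ − 3·√(np̄(1−p̄)) = 13.1000 − 3 × 3.4161 = 2.8516

2.85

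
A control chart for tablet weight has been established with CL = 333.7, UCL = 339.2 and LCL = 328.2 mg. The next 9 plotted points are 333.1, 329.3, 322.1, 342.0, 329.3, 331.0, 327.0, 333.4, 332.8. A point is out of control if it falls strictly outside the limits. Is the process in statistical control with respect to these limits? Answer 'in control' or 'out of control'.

Compare each point to [328.2, 339.2]: sample 3 = 322.1 < LCL; sample 4 = 342.0 > UCL; sample 7 = 327.0 < LCL.

out of control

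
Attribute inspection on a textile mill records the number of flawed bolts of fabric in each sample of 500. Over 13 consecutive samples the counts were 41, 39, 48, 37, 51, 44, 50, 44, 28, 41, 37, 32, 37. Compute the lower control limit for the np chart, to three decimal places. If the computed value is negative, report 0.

p̄ = Σdᵢ / (k·n) = 529 / (13 × 500) = 0.08138
LCL = np̄ − 3·√(np̄(1−p̄)) = 40.6923 − 3 × 6.1140 = 22.3504

22.350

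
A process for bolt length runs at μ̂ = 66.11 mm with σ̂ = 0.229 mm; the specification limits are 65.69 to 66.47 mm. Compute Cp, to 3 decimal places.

0.568

Cp = (USL − LSL) / (6σ̂) = (66.47 − 65.69) / (6 × 0.229) = 0.7800 / 1.3740 = 0.5677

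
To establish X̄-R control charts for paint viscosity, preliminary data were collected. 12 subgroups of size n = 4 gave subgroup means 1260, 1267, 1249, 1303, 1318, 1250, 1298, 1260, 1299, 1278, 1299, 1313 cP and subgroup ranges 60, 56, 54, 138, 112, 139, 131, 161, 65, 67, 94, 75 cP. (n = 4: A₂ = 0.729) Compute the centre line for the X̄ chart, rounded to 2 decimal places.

X̄̄ = (1260 + 1267 + 1249 + 1303 + 1318 + 1250 + 1298 + 1260 + 1299 + 1278 + 1299 + 1313) / 12 = 15394.0000 / 12 = 1282.8333
CL = X̄̄ = 1282.8333

1282.83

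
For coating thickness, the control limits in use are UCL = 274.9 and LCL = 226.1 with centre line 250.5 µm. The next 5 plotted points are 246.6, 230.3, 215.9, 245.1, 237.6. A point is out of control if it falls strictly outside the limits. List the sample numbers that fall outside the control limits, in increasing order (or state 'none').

Compare each point to [226.1, 274.9]: sample 3 = 215.9 < LCL.

3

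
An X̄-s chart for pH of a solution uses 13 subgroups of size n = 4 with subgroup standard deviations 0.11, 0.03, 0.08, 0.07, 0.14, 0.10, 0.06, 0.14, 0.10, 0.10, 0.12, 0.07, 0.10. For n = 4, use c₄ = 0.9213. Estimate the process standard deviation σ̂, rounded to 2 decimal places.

s̄ = (0.11 + 0.03 + 0.08 + 0.07 + 0.14 + 0.10 + 0.06 + 0.14 + 0.10 + 0.10 + 0.12 + 0.07 + 0.10) / 13 = 0.0938
σ̂ = s̄ / c₄ = 0.0938 / 0.9213 = 0.1019

0.10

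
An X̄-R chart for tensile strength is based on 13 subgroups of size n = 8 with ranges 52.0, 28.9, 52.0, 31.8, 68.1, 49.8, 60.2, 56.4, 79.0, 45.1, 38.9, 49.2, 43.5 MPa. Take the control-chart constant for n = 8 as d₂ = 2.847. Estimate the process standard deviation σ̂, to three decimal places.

R̄ = (52.0 + 28.9 + 52.0 + 31.8 + 68.1 + 49.8 + 60.2 + 56.4 + 79.0 + 45.1 + 38.9 + 49.2 + 43.5) / 13 = 50.3769
σ̂ = R̄ / d₂ = 50.3769 / 2.847 = 17.6947

17.695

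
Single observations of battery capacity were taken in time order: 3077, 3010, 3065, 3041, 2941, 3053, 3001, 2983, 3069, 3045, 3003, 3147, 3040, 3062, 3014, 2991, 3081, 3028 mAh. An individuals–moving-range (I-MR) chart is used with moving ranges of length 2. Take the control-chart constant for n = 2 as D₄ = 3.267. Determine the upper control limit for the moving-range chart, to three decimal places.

205.052

Moving ranges: 67, 55, 24, 100, 112, 52, 18, 86, 24, 42, 144, 107, 22, 48, 23, 90, 53; M̄R̄ = 1067.0000 / 17 = 62.7647
UCL_MR = D₄·M̄R̄ = 3.267 × 62.7647 = 205.0523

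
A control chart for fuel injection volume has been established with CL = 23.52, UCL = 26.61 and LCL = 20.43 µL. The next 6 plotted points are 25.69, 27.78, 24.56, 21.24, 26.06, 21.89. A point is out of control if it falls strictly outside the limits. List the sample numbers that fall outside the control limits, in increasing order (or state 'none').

2

Compare each point to [20.43, 26.61]: sample 2 = 27.78 > UCL.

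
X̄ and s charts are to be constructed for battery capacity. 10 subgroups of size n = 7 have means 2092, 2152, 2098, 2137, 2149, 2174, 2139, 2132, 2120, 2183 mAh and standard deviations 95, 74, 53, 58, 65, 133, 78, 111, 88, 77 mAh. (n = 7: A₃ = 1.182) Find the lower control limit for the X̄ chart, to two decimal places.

2039.26

X̄̄ = (2092 + 2152 + 2098 + 2137 + 2149 + 2174 + 2139 + 2132 + 2120 + 2183) / 10 = 2137.6000
s̄ = (95 + 74 + 53 + 58 + 65 + 133 + 78 + 111 + 88 + 77) / 10 = 83.2000
LCL = X̄̄ − A₃·s̄ = 2137.6000 − 1.182 × 83.2000 = 2039.2576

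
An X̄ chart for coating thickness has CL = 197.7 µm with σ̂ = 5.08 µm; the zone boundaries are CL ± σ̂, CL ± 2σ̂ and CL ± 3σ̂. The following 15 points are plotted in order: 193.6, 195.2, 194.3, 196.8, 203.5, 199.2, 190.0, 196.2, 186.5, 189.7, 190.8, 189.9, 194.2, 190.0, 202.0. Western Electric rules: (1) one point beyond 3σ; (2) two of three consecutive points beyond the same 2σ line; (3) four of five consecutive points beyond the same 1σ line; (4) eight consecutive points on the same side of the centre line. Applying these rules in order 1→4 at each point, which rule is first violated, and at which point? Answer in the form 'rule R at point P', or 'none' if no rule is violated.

rule 3 at point 11

Zone of each point (C = within 1σ̂, B = 1σ̂–2σ̂, A = 2σ̂–3σ̂, * = beyond 3σ̂; sign = side of CL): 1:-C, 2:-C, 3:-C, 4:-C, 5:+B, 6:+C, 7:-B, 8:-C, 9:-A, 10:-B, 11:-B, 12:-B, 13:-C, 14:-B, 15:+C
Rule 3 (four of five consecutive points beyond the same 1σ limit) is satisfied at point 11.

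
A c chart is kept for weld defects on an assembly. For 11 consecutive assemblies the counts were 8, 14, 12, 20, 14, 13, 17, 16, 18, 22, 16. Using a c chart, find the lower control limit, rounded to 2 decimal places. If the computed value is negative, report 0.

3.66

c̄ = (8 + 14 + 12 + 20 + 14 + 13 + 17 + 16 + 18 + 22 + 16) / 11 = 170 / 11 = 15.4545
LCL = c̄ − 3√c̄ = 15.4545 − 3 × 3.9312 = 3.6609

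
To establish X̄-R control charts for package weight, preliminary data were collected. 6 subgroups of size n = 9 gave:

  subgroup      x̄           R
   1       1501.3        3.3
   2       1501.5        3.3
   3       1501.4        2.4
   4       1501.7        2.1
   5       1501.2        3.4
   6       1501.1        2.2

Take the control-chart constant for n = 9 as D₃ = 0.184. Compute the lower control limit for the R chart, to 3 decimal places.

R̄ = (3.3 + 3.3 + 2.4 + 2.1 + 3.4 + 2.2) / 6 = 16.7000 / 6 = 2.7833
LCL_R = D₃·R̄ = 0.184 × 2.7833 = 0.5121

0.512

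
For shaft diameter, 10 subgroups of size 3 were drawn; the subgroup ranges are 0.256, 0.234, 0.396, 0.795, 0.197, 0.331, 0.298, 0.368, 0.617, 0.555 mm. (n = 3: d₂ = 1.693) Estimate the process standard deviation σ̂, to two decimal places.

R̄ = (0.256 + 0.234 + 0.396 + 0.795 + 0.197 + 0.331 + 0.298 + 0.368 + 0.617 + 0.555) / 10 = 0.4047
σ̂ = R̄ / d₂ = 0.4047 / 1.693 = 0.2390

0.24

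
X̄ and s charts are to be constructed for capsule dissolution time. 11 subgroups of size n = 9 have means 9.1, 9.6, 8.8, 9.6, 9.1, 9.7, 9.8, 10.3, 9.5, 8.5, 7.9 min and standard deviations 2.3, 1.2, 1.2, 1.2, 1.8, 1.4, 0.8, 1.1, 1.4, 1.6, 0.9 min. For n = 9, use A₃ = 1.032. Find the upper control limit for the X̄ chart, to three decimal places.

10.662

X̄̄ = (9.1 + 9.6 + 8.8 + 9.6 + 9.1 + 9.7 + 9.8 + 10.3 + 9.5 + 8.5 + 7.9) / 11 = 9.2636
s̄ = (2.3 + 1.2 + 1.2 + 1.2 + 1.8 + 1.4 + 0.8 + 1.1 + 1.4 + 1.6 + 0.9) / 11 = 1.3545
UCL = X̄̄ + A₃·s̄ = 9.2636 + 1.032 × 1.3545 = 10.6615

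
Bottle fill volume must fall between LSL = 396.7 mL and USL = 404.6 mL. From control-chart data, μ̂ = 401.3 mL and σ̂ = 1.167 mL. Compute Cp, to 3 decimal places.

Cp = (USL − LSL) / (6σ̂) = (404.6 − 396.7) / (6 × 1.167) = 7.9000 / 7.0020 = 1.1282

1.128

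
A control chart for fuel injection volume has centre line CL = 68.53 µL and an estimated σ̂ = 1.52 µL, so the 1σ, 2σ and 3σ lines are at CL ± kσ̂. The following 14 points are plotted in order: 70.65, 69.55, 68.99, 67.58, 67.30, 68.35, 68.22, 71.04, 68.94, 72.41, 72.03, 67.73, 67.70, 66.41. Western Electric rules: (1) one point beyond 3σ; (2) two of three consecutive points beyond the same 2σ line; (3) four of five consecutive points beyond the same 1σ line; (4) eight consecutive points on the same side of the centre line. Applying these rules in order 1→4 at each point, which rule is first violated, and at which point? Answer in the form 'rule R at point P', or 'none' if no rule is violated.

rule 2 at point 11

Zone of each point (C = within 1σ̂, B = 1σ̂–2σ̂, A = 2σ̂–3σ̂, * = beyond 3σ̂; sign = side of CL): 1:+B, 2:+C, 3:+C, 4:-C, 5:-C, 6:-C, 7:-C, 8:+B, 9:+C, 10:+A, 11:+A, 12:-C, 13:-C, 14:-B
Rule 2 (two of three consecutive points beyond the same 2σ limit) is satisfied at point 11.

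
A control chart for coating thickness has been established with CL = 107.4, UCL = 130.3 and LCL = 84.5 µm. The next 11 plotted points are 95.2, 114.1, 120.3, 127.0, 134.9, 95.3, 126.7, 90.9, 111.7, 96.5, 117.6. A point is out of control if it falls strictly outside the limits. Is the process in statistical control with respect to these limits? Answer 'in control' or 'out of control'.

out of control

Compare each point to [84.5, 130.3]: sample 5 = 134.9 > UCL.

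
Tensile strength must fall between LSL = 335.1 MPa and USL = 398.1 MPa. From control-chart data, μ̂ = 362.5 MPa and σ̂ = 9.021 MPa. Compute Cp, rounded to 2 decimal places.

Cp = (USL − LSL) / (6σ̂) = (398.1 − 335.1) / (6 × 9.021) = 63.0000 / 54.1260 = 1.1640

1.16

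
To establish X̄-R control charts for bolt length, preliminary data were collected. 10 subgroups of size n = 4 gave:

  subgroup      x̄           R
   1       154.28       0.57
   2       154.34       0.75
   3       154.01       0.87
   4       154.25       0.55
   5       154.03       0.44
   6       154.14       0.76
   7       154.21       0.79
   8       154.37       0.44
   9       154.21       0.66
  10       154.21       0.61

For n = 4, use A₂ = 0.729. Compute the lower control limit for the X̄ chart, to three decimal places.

X̄̄ = (154.28 + 154.34 + 154.01 + 154.25 + 154.03 + 154.14 + 154.21 + 154.37 + 154.21 + 154.21) / 10 = 1542.0500 / 10 = 154.2050
R̄ = (0.57 + 0.75 + 0.87 + 0.55 + 0.44 + 0.76 + 0.79 + 0.44 + 0.66 + 0.61) / 10 = 6.4400 / 10 = 0.6440
LCL = X̄̄ − A₂·R̄ = 154.2050 − 0.729 × 0.6440 = 153.7355

153.736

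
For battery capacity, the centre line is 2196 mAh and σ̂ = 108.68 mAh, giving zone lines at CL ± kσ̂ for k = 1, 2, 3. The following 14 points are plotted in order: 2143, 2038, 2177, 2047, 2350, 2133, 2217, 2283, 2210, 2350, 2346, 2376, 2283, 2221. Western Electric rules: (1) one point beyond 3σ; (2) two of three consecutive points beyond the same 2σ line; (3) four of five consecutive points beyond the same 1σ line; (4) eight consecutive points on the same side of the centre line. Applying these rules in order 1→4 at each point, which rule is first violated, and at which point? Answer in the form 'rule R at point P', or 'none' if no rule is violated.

rule 4 at point 14

Zone of each point (C = within 1σ̂, B = 1σ̂–2σ̂, A = 2σ̂–3σ̂, * = beyond 3σ̂; sign = side of CL): 1:-C, 2:-B, 3:-C, 4:-B, 5:+B, 6:-C, 7:+C, 8:+C, 9:+C, 10:+B, 11:+B, 12:+B, 13:+C, 14:+C
Rule 4 (eight consecutive points on the same side of the centre line) is satisfied at point 14.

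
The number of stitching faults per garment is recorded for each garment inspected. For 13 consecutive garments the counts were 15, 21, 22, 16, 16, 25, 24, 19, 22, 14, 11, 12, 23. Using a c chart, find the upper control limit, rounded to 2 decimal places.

31.35

c̄ = (15 + 21 + 22 + 16 + 16 + 25 + 24 + 19 + 22 + 14 + 11 + 12 + 23) / 13 = 240 / 13 = 18.4615
UCL = c̄ + 3√c̄ = 18.4615 + 3 × √18.4615 = 18.4615 + 3 × 4.2967 = 31.3516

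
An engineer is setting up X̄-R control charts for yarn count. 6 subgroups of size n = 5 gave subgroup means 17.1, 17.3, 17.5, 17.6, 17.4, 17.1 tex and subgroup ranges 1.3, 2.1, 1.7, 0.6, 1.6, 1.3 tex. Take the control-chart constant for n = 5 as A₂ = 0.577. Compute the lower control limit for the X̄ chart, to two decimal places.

X̄̄ = (17.1 + 17.3 + 17.5 + 17.6 + 17.4 + 17.1) / 6 = 104.0000 / 6 = 17.3333
R̄ = (1.3 + 2.1 + 1.7 + 0.6 + 1.6 + 1.3) / 6 = 8.6000 / 6 = 1.4333
LCL = X̄̄ − A₂·R̄ = 17.3333 − 0.577 × 1.4333 = 16.5063

16.51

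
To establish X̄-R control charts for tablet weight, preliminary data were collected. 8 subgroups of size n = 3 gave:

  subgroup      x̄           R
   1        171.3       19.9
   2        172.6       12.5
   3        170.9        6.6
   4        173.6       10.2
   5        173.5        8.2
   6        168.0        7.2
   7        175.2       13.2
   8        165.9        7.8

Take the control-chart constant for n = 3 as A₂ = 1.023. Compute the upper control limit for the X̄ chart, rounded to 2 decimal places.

182.32

X̄̄ = (171.3 + 172.6 + 170.9 + 173.6 + 173.5 + 168.0 + 175.2 + 165.9) / 8 = 1371.0000 / 8 = 171.3750
R̄ = (19.9 + 12.5 + 6.6 + 10.2 + 8.2 + 7.2 + 13.2 + 7.8) / 8 = 85.6000 / 8 = 10.7000
UCL = X̄̄ + A₂·R̄ = 171.3750 + 1.023 × 10.7000 = 182.3211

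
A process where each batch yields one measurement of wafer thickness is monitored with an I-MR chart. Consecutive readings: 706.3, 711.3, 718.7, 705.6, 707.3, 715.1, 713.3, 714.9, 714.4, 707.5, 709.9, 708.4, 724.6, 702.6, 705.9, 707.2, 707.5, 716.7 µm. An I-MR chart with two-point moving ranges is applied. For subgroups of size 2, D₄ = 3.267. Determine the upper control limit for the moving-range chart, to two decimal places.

19.60

Moving ranges: 5.0, 7.4, 13.1, 1.7, 7.8, 1.8, 1.6, 0.5, 6.9, 2.4, 1.5, 16.2, 22.0, 3.3, 1.3, 0.3, 9.2; M̄R̄ = 102.0000 / 17 = 6.0000
UCL_MR = D₄·M̄R̄ = 3.267 × 6.0000 = 19.6020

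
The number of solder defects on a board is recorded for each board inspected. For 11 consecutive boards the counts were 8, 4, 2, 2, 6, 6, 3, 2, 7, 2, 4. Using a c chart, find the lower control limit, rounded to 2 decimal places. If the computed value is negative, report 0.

c̄ = (8 + 4 + 2 + 2 + 6 + 6 + 3 + 2 + 7 + 2 + 4) / 11 = 46 / 11 = 4.1818
LCL = c̄ − 3√c̄ = 4.1818 − 3 × 2.0449 = -1.9530 → 0 (cannot be negative)

0.00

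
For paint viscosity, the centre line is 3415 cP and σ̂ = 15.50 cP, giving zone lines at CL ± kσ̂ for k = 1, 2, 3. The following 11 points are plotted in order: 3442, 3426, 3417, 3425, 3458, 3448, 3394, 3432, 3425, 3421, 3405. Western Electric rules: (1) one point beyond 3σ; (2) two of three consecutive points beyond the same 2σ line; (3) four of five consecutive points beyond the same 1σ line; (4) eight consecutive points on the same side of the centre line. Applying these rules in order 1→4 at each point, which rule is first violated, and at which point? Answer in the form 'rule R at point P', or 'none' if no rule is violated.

rule 2 at point 6

Zone of each point (C = within 1σ̂, B = 1σ̂–2σ̂, A = 2σ̂–3σ̂, * = beyond 3σ̂; sign = side of CL): 1:+B, 2:+C, 3:+C, 4:+C, 5:+A, 6:+A, 7:-B, 8:+B, 9:+C, 10:+C, 11:-C
Rule 2 (two of three consecutive points beyond the same 2σ limit) is satisfied at point 6.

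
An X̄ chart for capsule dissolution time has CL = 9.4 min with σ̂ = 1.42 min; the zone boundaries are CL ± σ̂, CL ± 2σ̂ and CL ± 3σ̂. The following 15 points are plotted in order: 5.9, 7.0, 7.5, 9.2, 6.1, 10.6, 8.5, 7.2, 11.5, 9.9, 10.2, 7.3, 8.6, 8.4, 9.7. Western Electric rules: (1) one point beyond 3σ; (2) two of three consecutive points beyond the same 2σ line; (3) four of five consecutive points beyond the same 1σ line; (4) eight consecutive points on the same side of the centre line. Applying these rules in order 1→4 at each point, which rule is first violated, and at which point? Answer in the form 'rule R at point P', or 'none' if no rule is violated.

rule 3 at point 5

Zone of each point (C = within 1σ̂, B = 1σ̂–2σ̂, A = 2σ̂–3σ̂, * = beyond 3σ̂; sign = side of CL): 1:-A, 2:-B, 3:-B, 4:-C, 5:-A, 6:+C, 7:-C, 8:-B, 9:+B, 10:+C, 11:+C, 12:-B, 13:-C, 14:-C, 15:+C
Rule 3 (four of five consecutive points beyond the same 1σ limit) is satisfied at point 5.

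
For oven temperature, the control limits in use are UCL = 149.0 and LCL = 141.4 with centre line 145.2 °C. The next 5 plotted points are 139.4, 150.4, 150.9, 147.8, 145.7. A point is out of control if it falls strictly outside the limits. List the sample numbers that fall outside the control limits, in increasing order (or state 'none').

Compare each point to [141.4, 149.0]: sample 1 = 139.4 < LCL; sample 2 = 150.4 > UCL; sample 3 = 150.9 > UCL.

1, 2, 3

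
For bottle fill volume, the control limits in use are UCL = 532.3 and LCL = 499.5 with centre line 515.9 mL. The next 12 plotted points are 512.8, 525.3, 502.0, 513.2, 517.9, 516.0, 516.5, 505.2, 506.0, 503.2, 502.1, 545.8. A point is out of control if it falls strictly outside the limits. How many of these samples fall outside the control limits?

Compare each point to [499.5, 532.3]: sample 12 = 545.8 > UCL.

1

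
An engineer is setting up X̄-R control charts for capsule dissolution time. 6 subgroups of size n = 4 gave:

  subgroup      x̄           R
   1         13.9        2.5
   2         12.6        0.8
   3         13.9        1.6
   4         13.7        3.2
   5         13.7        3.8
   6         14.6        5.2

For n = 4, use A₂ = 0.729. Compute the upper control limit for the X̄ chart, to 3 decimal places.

15.811

X̄̄ = (13.9 + 12.6 + 13.9 + 13.7 + 13.7 + 14.6) / 6 = 82.4000 / 6 = 13.7333
R̄ = (2.5 + 0.8 + 1.6 + 3.2 + 3.8 + 5.2) / 6 = 17.1000 / 6 = 2.8500
UCL = X̄̄ + A₂·R̄ = 13.7333 + 0.729 × 2.8500 = 15.8110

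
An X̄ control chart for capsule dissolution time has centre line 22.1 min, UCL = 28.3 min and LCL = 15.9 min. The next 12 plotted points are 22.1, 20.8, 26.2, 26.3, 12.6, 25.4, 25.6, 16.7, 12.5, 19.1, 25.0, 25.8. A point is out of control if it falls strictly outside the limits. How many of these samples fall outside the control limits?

Compare each point to [15.9, 28.3]: sample 5 = 12.6 < LCL; sample 9 = 12.5 < LCL.

2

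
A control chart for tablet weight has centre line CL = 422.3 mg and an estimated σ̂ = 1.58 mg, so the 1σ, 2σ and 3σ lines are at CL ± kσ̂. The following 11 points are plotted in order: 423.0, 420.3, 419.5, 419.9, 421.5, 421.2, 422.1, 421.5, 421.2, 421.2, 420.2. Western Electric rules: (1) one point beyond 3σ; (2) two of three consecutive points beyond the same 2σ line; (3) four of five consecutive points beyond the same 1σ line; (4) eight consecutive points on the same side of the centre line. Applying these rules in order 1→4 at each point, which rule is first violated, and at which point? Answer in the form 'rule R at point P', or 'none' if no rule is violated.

Zone of each point (C = within 1σ̂, B = 1σ̂–2σ̂, A = 2σ̂–3σ̂, * = beyond 3σ̂; sign = side of CL): 1:+C, 2:-B, 3:-B, 4:-B, 5:-C, 6:-C, 7:-C, 8:-C, 9:-C, 10:-C, 11:-B
Rule 4 (eight consecutive points on the same side of the centre line) is satisfied at point 9.

rule 4 at point 9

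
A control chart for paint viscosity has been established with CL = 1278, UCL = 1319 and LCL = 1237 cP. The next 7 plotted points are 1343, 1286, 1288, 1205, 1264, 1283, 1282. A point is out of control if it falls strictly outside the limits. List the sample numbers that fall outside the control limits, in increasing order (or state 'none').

1, 4

Compare each point to [1237, 1319]: sample 1 = 1343 > UCL; sample 4 = 1205 < LCL.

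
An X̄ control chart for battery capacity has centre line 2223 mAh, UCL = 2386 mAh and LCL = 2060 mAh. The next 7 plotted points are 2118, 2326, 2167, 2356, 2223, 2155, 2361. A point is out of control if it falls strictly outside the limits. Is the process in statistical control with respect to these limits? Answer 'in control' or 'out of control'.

All 7 points lie within [2060, 2386].

in control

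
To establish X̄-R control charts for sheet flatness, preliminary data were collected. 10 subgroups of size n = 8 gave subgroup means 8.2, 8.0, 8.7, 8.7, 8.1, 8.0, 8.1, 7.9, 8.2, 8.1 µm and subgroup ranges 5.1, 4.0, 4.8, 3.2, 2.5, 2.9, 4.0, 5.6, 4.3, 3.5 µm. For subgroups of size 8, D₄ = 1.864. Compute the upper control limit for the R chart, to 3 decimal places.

7.437

R̄ = (5.1 + 4.0 + 4.8 + 3.2 + 2.5 + 2.9 + 4.0 + 5.6 + 4.3 + 3.5) / 10 = 39.9000 / 10 = 3.9900
UCL_R = D₄·R̄ = 1.864 × 3.9900 = 7.4374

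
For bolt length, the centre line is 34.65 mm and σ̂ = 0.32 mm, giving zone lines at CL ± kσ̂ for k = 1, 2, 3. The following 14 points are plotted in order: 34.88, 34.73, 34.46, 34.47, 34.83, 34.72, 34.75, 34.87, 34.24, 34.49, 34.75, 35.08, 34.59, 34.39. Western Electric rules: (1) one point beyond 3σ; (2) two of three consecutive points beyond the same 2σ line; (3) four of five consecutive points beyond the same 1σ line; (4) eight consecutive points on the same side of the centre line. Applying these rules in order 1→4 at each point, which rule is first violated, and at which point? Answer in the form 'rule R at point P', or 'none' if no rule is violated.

none

Zone of each point (C = within 1σ̂, B = 1σ̂–2σ̂, A = 2σ̂–3σ̂, * = beyond 3σ̂; sign = side of CL): 1:+C, 2:+C, 3:-C, 4:-C, 5:+C, 6:+C, 7:+C, 8:+C, 9:-B, 10:-C, 11:+C, 12:+B, 13:-C, 14:-C
No rule fires across all 14 points.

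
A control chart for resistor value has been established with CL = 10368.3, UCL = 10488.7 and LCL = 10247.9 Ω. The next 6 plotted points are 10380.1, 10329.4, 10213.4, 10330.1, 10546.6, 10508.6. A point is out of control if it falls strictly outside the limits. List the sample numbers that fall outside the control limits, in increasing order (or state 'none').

Compare each point to [10247.9, 10488.7]: sample 3 = 10213.4 < LCL; sample 5 = 10546.6 > UCL; sample 6 = 10508.6 > UCL.

3, 5, 6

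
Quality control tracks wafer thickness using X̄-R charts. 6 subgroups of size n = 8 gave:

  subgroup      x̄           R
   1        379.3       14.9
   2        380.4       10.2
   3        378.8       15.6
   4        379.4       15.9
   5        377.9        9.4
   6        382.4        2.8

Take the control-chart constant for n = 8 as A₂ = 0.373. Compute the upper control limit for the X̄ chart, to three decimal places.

383.977

X̄̄ = (379.3 + 380.4 + 378.8 + 379.4 + 377.9 + 382.4) / 6 = 2278.2000 / 6 = 379.7000
R̄ = (14.9 + 10.2 + 15.6 + 15.9 + 9.4 + 2.8) / 6 = 68.8000 / 6 = 11.4667
UCL = X̄̄ + A₂·R̄ = 379.7000 + 0.373 × 11.4667 = 383.9771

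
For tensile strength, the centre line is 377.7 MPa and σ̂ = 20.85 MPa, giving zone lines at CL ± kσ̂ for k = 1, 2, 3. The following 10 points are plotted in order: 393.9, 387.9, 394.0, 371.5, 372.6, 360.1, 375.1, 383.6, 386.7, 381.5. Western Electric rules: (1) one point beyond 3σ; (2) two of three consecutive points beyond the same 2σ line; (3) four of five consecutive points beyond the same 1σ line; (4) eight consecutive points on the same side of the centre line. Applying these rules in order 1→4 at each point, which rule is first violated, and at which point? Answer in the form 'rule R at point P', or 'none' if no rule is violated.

none

Zone of each point (C = within 1σ̂, B = 1σ̂–2σ̂, A = 2σ̂–3σ̂, * = beyond 3σ̂; sign = side of CL): 1:+C, 2:+C, 3:+C, 4:-C, 5:-C, 6:-C, 7:-C, 8:+C, 9:+C, 10:+C
No rule fires across all 10 points.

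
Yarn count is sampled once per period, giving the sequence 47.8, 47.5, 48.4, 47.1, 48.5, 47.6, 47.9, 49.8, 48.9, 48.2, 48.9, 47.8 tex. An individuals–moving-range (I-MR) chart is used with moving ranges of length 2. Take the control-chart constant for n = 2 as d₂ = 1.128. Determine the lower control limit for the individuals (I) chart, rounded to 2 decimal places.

45.69

X̄ = (47.8 + 47.5 + 48.4 + 47.1 + 48.5 + 47.6 + 47.9 + 49.8 + 48.9 + 48.2 + 48.9 + 47.8) / 12 = 48.2000
Moving ranges: 0.3, 0.9, 1.3, 1.4, 0.9, 0.3, 1.9, 0.9, 0.7, 0.7, 1.1; M̄R̄ = 10.4000 / 11 = 0.9455
LCL = X̄ − 3·M̄R̄/d₂ = 48.2000 − 3 × 0.9455 / 1.128 = 45.6855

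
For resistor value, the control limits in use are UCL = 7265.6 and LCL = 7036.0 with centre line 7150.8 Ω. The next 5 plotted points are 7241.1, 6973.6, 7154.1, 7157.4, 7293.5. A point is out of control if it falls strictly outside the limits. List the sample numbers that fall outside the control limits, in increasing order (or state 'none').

2, 5

Compare each point to [7036.0, 7265.6]: sample 2 = 6973.6 < LCL; sample 5 = 7293.5 > UCL.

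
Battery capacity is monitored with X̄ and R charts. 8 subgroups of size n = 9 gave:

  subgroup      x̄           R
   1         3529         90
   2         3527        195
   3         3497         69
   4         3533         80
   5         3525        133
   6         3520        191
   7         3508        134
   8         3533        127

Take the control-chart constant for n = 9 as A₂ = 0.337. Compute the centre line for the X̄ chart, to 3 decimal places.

3521.500

X̄̄ = (3529 + 3527 + 3497 + 3533 + 3525 + 3520 + 3508 + 3533) / 8 = 28172.0000 / 8 = 3521.5000
CL = X̄̄ = 3521.5000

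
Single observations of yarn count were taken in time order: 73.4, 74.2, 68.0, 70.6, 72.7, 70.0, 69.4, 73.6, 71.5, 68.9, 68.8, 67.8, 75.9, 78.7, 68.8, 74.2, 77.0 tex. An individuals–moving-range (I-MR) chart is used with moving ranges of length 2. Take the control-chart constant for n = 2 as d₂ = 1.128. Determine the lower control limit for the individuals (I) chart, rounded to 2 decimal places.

62.99

X̄ = (73.4 + 74.2 + 68.0 + 70.6 + 72.7 + 70.0 + 69.4 + 73.6 + 71.5 + 68.9 + 68.8 + 67.8 + 75.9 + 78.7 + 68.8 + 74.2 + 77.0) / 17 = 71.9706
Moving ranges: 0.8, 6.2, 2.6, 2.1, 2.7, 0.6, 4.2, 2.1, 2.6, 0.1, 1.0, 8.1, 2.8, 9.9, 5.4, 2.8; M̄R̄ = 54.0000 / 16 = 3.3750
LCL = X̄ − 3·M̄R̄/d₂ = 71.9706 − 3 × 3.3750 / 1.128 = 62.9945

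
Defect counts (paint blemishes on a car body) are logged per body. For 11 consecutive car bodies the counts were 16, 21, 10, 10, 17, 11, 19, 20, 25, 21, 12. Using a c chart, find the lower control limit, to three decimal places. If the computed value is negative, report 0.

c̄ = (16 + 21 + 10 + 10 + 17 + 11 + 19 + 20 + 25 + 21 + 12) / 11 = 182 / 11 = 16.5455
LCL = c̄ − 3√c̄ = 16.5455 − 3 × 4.0676 = 4.3426

4.343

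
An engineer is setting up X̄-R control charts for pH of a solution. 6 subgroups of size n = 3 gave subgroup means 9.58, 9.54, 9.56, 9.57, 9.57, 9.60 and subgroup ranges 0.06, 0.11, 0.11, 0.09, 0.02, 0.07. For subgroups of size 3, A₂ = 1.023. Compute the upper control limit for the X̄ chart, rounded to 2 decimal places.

X̄̄ = (9.58 + 9.54 + 9.56 + 9.57 + 9.57 + 9.60) / 6 = 57.4200 / 6 = 9.5700
R̄ = (0.06 + 0.11 + 0.11 + 0.09 + 0.02 + 0.07) / 6 = 0.4600 / 6 = 0.0767
UCL = X̄̄ + A₂·R̄ = 9.5700 + 1.023 × 0.0767 = 9.6484

9.65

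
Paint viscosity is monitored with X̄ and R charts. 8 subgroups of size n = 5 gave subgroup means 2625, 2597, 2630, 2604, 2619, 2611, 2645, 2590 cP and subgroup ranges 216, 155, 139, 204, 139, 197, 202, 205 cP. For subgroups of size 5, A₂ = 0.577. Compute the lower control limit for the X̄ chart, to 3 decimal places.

X̄̄ = (2625 + 2597 + 2630 + 2604 + 2619 + 2611 + 2645 + 2590) / 8 = 20921.0000 / 8 = 2615.1250
R̄ = (216 + 155 + 139 + 204 + 139 + 197 + 202 + 205) / 8 = 1457.0000 / 8 = 182.1250
LCL = X̄̄ − A₂·R̄ = 2615.1250 − 0.577 × 182.1250 = 2510.0389

2510.039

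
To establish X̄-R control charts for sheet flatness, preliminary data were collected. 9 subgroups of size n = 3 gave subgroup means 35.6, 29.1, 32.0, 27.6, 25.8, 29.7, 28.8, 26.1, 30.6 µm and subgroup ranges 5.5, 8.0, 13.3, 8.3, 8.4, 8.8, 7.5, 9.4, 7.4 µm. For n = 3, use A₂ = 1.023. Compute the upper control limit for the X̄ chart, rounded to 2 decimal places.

X̄̄ = (35.6 + 29.1 + 32.0 + 27.6 + 25.8 + 29.7 + 28.8 + 26.1 + 30.6) / 9 = 265.3000 / 9 = 29.4778
R̄ = (5.5 + 8.0 + 13.3 + 8.3 + 8.4 + 8.8 + 7.5 + 9.4 + 7.4) / 9 = 76.6000 / 9 = 8.5111
UCL = X̄̄ + A₂·R̄ = 29.4778 + 1.023 × 8.5111 = 38.1846

38.18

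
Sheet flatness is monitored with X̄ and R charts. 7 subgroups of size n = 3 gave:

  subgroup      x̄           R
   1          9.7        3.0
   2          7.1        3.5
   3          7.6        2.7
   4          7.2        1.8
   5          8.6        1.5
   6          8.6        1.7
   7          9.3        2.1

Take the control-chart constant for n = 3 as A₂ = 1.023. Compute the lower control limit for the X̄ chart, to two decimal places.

5.92

X̄̄ = (9.7 + 7.1 + 7.6 + 7.2 + 8.6 + 8.6 + 9.3) / 7 = 58.1000 / 7 = 8.3000
R̄ = (3.0 + 3.5 + 2.7 + 1.8 + 1.5 + 1.7 + 2.1) / 7 = 16.3000 / 7 = 2.3286
LCL = X̄̄ − A₂·R̄ = 8.3000 − 1.023 × 2.3286 = 5.9179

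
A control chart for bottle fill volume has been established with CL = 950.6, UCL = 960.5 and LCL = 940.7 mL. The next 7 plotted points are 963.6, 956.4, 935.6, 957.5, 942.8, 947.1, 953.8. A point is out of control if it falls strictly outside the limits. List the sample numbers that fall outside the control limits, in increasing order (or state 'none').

1, 3

Compare each point to [940.7, 960.5]: sample 1 = 963.6 > UCL; sample 3 = 935.6 < LCL.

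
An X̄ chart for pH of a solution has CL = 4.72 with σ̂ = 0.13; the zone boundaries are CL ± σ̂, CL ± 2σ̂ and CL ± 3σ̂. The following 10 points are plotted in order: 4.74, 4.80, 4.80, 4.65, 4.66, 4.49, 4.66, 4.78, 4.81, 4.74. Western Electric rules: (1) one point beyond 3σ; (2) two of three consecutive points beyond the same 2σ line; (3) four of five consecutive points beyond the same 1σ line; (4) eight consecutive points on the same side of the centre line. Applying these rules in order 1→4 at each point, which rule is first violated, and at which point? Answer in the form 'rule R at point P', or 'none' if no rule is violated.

Zone of each point (C = within 1σ̂, B = 1σ̂–2σ̂, A = 2σ̂–3σ̂, * = beyond 3σ̂; sign = side of CL): 1:+C, 2:+C, 3:+C, 4:-C, 5:-C, 6:-B, 7:-C, 8:+C, 9:+C, 10:+C
No rule fires across all 10 points.

none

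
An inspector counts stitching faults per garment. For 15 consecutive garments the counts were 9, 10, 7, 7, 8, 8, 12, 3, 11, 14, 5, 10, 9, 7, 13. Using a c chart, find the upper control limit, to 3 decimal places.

17.800

c̄ = (9 + 10 + 7 + 7 + 8 + 8 + 12 + 3 + 11 + 14 + 5 + 10 + 9 + 7 + 13) / 15 = 133 / 15 = 8.8667
UCL = c̄ + 3√c̄ = 8.8667 + 3 × √8.8667 = 8.8667 + 3 × 2.9777 = 17.7998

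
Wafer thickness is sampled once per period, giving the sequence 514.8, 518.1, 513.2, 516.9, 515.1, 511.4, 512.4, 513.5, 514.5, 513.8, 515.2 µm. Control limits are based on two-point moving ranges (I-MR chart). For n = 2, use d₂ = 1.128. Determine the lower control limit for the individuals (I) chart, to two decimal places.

X̄ = (514.8 + 518.1 + 513.2 + 516.9 + 515.1 + 511.4 + 512.4 + 513.5 + 514.5 + 513.8 + 515.2) / 11 = 514.4455
Moving ranges: 3.3, 4.9, 3.7, 1.8, 3.7, 1.0, 1.1, 1.0, 0.7, 1.4; M̄R̄ = 22.6000 / 10 = 2.2600
LCL = X̄ − 3·M̄R̄/d₂ = 514.4455 − 3 × 2.2600 / 1.128 = 508.4348

508.43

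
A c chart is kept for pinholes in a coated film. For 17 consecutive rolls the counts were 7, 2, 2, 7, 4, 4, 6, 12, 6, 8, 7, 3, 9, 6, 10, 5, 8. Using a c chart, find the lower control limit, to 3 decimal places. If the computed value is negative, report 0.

0.000

c̄ = (7 + 2 + 2 + 7 + 4 + 4 + 6 + 12 + 6 + 8 + 7 + 3 + 9 + 6 + 10 + 5 + 8) / 17 = 106 / 17 = 6.2353
LCL = c̄ − 3√c̄ = 6.2353 − 3 × 2.4971 = -1.2559 → 0 (cannot be negative)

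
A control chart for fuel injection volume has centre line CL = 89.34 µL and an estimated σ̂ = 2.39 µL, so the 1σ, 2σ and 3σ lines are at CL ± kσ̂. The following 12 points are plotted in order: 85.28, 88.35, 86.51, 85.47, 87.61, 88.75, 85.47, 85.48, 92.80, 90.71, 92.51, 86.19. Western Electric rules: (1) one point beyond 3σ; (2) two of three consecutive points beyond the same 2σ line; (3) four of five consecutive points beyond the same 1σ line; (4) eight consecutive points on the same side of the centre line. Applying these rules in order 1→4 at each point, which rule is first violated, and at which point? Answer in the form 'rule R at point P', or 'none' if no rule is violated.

Zone of each point (C = within 1σ̂, B = 1σ̂–2σ̂, A = 2σ̂–3σ̂, * = beyond 3σ̂; sign = side of CL): 1:-B, 2:-C, 3:-B, 4:-B, 5:-C, 6:-C, 7:-B, 8:-B, 9:+B, 10:+C, 11:+B, 12:-B
Rule 4 (eight consecutive points on the same side of the centre line) is satisfied at point 8.

rule 4 at point 8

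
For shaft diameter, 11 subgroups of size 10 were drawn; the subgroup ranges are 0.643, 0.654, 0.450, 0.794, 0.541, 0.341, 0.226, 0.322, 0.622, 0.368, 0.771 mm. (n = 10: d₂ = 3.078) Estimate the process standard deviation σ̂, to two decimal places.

R̄ = (0.643 + 0.654 + 0.450 + 0.794 + 0.541 + 0.341 + 0.226 + 0.322 + 0.622 + 0.368 + 0.771) / 11 = 0.5211
σ̂ = R̄ / d₂ = 0.5211 / 3.078 = 0.1693

0.17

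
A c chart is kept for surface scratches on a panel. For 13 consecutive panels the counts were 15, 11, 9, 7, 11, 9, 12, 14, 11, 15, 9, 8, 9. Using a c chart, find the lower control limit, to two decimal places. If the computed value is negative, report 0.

c̄ = (15 + 11 + 9 + 7 + 11 + 9 + 12 + 14 + 11 + 15 + 9 + 8 + 9) / 13 = 140 / 13 = 10.7692
LCL = c̄ − 3√c̄ = 10.7692 − 3 × 3.2817 = 0.9243

0.92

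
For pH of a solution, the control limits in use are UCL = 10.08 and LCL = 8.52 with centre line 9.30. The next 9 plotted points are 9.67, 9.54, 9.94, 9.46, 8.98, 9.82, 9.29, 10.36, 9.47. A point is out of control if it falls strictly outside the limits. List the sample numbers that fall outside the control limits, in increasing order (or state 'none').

Compare each point to [8.52, 10.08]: sample 8 = 10.36 > UCL.

8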